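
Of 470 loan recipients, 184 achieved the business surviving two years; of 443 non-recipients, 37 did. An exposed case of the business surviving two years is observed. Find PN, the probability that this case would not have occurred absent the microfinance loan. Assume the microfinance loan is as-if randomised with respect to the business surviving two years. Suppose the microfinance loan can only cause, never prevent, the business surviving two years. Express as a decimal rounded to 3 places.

PN ≈ 0.787

p₁ = P(outcome | exposed) = 184/470 = 0.39149
p₀ = P(outcome | unexposed) = 37/443 = 0.083521
Under exogeneity and monotonicity, PN = (p₁ − p₀) / p₁.
PN = (0.39149 − 0.083521) / 0.39149 = 0.30797 / 0.39149 ≈ 0.7867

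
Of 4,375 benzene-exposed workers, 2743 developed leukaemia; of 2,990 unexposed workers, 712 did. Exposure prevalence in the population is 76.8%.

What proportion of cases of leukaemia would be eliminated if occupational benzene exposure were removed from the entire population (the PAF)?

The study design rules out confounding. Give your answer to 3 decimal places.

p₁ = P(outcome | exposed) = 2743/4375 = 0.62697
p₀ = P(outcome | unexposed) = 712/2990 = 0.23813
Overall risk P(Y=1) = π·p₁ + (1−π)·p₀ = 0.768×0.62697 + 0.232×0.23813 = 0.53676.
Under exogeneity, PAF = [P(Y=1) − p₀] / P(Y=1).
PAF = (0.53676 − 0.23813) / 0.53676 ≈ 0.5564

PAF ≈ 0.556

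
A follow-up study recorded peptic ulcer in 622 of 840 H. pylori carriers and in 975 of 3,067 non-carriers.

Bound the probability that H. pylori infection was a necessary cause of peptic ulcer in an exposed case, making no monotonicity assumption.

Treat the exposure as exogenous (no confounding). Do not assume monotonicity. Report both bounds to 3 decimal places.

p₁ = P(outcome | exposed) = 622/840 = 0.74048
p₀ = P(outcome | unexposed) = 975/3067 = 0.3179
Under exogeneity alone the bounds on PN are max{0,(p₁−p₀)/p₁} ≤ PN ≤ min{1,(1−p₀)/p₁}.
  lower = (p₁ − p₀)/p₁ = 0.42258 / 0.74048 ≈ 0.5707
  upper = min{1, (1 − p₀)/p₁} = 0.6821 / 0.74048 ≈ 0.9212

0.571 ≤ PN ≤ 0.921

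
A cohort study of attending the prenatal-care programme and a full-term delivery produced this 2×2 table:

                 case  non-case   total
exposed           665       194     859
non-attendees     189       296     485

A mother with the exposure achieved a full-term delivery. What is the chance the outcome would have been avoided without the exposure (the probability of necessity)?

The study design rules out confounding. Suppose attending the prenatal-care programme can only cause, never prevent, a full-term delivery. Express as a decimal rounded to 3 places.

PN ≈ 0.497

p₁ = P(outcome | exposed) = 665/859 = 0.77416
p₀ = P(outcome | unexposed) = 189/485 = 0.38969
Under exogeneity and monotonicity, PN = (p₁ − p₀) / p₁.
PN = (0.77416 − 0.38969) / 0.77416 = 0.38447 / 0.77416 ≈ 0.4966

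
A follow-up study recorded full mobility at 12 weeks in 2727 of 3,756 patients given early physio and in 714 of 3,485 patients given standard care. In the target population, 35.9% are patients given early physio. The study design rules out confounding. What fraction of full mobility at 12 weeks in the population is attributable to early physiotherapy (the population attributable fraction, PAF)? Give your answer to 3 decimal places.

PAF ≈ 0.477

p₁ = P(outcome | exposed) = 2727/3756 = 0.72604
p₀ = P(outcome | unexposed) = 714/3485 = 0.20488
Overall risk P(Y=1) = π·p₁ + (1−π)·p₀ = 0.359×0.72604 + 0.641×0.20488 = 0.39197.
Under exogeneity, PAF = [P(Y=1) − p₀] / P(Y=1).
PAF = (0.39197 − 0.20488) / 0.39197 ≈ 0.4773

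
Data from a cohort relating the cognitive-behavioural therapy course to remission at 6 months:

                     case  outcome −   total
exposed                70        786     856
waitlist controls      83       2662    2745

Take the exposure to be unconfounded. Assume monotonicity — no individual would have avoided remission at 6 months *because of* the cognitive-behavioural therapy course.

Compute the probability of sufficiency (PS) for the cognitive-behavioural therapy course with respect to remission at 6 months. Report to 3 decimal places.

p₁ = P(outcome | exposed) = 70/856 = 0.081776
p₀ = P(outcome | unexposed) = 83/2745 = 0.030237
Under exogeneity and monotonicity, PS = (p₁ − p₀)/(1 − p₀).
PS = (0.081776 − 0.030237) / 0.96976 ≈ 0.0531

PS ≈ 0.053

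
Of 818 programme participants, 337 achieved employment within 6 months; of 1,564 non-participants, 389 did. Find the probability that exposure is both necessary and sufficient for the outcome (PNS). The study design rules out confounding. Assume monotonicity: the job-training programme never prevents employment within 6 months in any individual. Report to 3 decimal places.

PNS ≈ 0.163

p₁ = P(outcome | exposed) = 337/818 = 0.41198
p₀ = P(outcome | unexposed) = 389/1564 = 0.24872
Under exogeneity and monotonicity, PNS = p₁ − p₀.
PNS = 0.41198 − 0.24872 = 0.16326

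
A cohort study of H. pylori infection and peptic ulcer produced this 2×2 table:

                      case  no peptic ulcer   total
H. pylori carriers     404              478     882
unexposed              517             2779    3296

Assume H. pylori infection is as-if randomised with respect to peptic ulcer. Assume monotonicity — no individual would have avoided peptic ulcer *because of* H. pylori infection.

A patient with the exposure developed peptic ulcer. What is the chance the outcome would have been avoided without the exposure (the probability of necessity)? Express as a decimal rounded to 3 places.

p₁ = P(outcome | exposed) = 404/882 = 0.45805
p₀ = P(outcome | unexposed) = 517/3296 = 0.15686
Under exogeneity and monotonicity, PN = (p₁ − p₀) / p₁.
PN = (0.45805 − 0.15686) / 0.45805 = 0.30119 / 0.45805 ≈ 0.6576

PN ≈ 0.658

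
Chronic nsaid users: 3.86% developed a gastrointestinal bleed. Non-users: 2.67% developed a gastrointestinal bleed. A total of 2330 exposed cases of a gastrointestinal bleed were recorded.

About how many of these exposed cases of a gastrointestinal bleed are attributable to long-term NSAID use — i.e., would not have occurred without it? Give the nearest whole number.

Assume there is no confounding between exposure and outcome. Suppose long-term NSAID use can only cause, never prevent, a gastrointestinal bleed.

p₁ = 0.0386, p₀ = 0.0267.
PN = (p₁ − p₀)/p₁ = (0.0386 − 0.0267) / 0.0386 ≈ 0.30829.
Attributable cases ≈ PN × (exposed cases) = 0.30829 × 2330 ≈ 718.32.

about 718 cases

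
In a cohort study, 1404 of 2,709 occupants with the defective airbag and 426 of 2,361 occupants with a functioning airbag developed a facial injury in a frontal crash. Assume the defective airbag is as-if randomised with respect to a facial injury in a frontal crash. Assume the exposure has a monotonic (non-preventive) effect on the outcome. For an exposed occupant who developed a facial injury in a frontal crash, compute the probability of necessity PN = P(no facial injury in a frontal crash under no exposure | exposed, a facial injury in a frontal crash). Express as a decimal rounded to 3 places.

PN ≈ 0.652

p₁ = P(outcome | exposed) = 1404/2709 = 0.51827
p₀ = P(outcome | unexposed) = 426/2361 = 0.18043
Under exogeneity and monotonicity, PN = (p₁ − p₀) / p₁.
PN = (0.51827 − 0.18043) / 0.51827 = 0.33784 / 0.51827 ≈ 0.6519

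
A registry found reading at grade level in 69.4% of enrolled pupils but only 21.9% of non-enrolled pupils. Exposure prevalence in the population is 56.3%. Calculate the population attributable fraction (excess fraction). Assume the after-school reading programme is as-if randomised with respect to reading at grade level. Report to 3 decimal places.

PAF ≈ 0.550

p₁ = 0.694, p₀ = 0.219.
Overall risk P(Y=1) = π·p₁ + (1−π)·p₀ = 0.563×0.694 + 0.437×0.219 = 0.48642.
Under exogeneity, PAF = [P(Y=1) − p₀] / P(Y=1).
PAF = (0.48642 − 0.219) / 0.48642 ≈ 0.5498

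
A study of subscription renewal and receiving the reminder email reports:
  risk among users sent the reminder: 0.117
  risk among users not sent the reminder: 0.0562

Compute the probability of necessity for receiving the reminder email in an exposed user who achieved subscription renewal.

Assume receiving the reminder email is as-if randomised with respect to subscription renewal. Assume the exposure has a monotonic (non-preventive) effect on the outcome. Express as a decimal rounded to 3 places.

PN ≈ 0.520

Let p₁ = 0.117, p₀ = 0.0562.
Under exogeneity and monotonicity, PN = (p₁ − p₀) / p₁.
PN = (0.117 − 0.0562) / 0.117 = 0.0608 / 0.117 ≈ 0.5197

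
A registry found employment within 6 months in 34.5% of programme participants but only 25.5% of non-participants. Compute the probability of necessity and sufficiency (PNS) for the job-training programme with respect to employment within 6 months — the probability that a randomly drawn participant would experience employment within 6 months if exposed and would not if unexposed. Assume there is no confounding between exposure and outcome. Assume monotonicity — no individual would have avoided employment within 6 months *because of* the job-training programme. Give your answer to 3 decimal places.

p₁ = 0.345, p₀ = 0.255.
Under exogeneity and monotonicity, PNS = p₁ − p₀.
PNS = 0.345 − 0.255 = 0.09

PNS ≈ 0.090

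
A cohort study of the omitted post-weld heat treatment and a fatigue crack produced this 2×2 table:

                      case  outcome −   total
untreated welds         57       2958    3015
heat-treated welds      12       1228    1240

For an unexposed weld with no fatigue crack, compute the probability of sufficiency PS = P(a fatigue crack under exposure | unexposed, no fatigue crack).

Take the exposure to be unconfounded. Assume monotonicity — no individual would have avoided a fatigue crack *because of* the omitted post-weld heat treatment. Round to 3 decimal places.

PS ≈ 0.009

p₁ = P(outcome | exposed) = 57/3015 = 0.018905
p₀ = P(outcome | unexposed) = 12/1240 = 0.0096774
Under exogeneity and monotonicity, PS = (p₁ − p₀)/(1 − p₀).
PS = (0.018905 − 0.0096774) / 0.99032 ≈ 0.0093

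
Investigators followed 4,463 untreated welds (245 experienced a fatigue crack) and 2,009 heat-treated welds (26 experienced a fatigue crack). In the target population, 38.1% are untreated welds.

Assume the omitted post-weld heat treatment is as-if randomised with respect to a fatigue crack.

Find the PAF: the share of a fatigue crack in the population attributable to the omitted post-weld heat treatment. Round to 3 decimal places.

p₁ = P(outcome | exposed) = 245/4463 = 0.054896
p₀ = P(outcome | unexposed) = 26/2009 = 0.012942
Overall risk P(Y=1) = π·p₁ + (1−π)·p₀ = 0.381×0.054896 + 0.619×0.012942 = 0.028926.
Under exogeneity, PAF = [P(Y=1) − p₀] / P(Y=1).
PAF = (0.028926 − 0.012942) / 0.028926 ≈ 0.5526

PAF ≈ 0.553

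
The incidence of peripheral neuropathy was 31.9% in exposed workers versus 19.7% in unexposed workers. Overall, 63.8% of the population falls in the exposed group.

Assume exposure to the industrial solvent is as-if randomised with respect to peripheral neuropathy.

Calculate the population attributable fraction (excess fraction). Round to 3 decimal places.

p₁ = 0.319, p₀ = 0.197.
Overall risk P(Y=1) = π·p₁ + (1−π)·p₀ = 0.638×0.319 + 0.362×0.197 = 0.27484.
Under exogeneity, PAF = [P(Y=1) − p₀] / P(Y=1).
PAF = (0.27484 − 0.197) / 0.27484 ≈ 0.2832

PAF ≈ 0.283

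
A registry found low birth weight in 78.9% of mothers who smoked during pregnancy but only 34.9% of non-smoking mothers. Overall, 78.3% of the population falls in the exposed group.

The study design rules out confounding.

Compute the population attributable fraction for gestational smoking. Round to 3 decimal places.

PAF ≈ 0.497

p₁ = 0.789, p₀ = 0.349.
Overall risk P(Y=1) = π·p₁ + (1−π)·p₀ = 0.783×0.789 + 0.217×0.349 = 0.69352.
Under exogeneity, PAF = [P(Y=1) − p₀] / P(Y=1).
PAF = (0.69352 − 0.349) / 0.69352 ≈ 0.4968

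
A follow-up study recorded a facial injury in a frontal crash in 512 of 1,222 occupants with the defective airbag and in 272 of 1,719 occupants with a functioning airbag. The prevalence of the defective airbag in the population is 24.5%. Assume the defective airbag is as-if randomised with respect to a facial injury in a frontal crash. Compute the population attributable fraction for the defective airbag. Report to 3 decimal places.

PAF ≈ 0.288

p₁ = P(outcome | exposed) = 512/1222 = 0.41899
p₀ = P(outcome | unexposed) = 272/1719 = 0.15823
Overall risk P(Y=1) = π·p₁ + (1−π)·p₀ = 0.245×0.41899 + 0.755×0.15823 = 0.22212.
Under exogeneity, PAF = [P(Y=1) − p₀] / P(Y=1).
PAF = (0.22212 − 0.15823) / 0.22212 ≈ 0.2876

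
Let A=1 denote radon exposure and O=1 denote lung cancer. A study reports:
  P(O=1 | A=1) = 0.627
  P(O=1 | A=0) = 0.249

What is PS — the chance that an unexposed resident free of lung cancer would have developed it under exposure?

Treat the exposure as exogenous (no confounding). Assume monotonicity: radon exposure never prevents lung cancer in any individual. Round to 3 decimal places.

Let p₁ = 0.627, p₀ = 0.249.
Under exogeneity and monotonicity, PS = (p₁ − p₀) / (1 − p₀).
PS = (0.627 − 0.249) / (1 − 0.249) = 0.378 / 0.751 ≈ 0.5033

PS ≈ 0.503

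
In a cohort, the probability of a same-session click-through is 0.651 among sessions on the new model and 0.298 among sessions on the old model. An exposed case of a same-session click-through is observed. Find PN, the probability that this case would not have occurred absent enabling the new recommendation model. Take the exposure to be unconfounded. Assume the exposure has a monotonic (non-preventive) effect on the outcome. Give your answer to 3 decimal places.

PN ≈ 0.542

Let p₁ = 0.651, p₀ = 0.298.
Under exogeneity and monotonicity, PN = (p₁ − p₀) / p₁.
PN = (0.651 − 0.298) / 0.651 = 0.353 / 0.651 ≈ 0.5422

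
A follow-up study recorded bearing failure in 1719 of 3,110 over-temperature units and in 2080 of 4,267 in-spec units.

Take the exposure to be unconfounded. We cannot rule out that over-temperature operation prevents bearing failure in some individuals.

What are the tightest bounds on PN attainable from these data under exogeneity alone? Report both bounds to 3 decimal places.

p₁ = P(outcome | exposed) = 1719/3110 = 0.55273
p₀ = P(outcome | unexposed) = 2080/4267 = 0.48746
Under exogeneity alone the bounds on PN are max{0,(p₁−p₀)/p₁} ≤ PN ≤ min{1,(1−p₀)/p₁}.
  lower = (p₁ − p₀)/p₁ = 0.065271 / 0.55273 ≈ 0.1181
  upper = min{1, (1 − p₀)/p₁} = 0.51254 / 0.55273 ≈ 0.9273

0.118 ≤ PN ≤ 0.927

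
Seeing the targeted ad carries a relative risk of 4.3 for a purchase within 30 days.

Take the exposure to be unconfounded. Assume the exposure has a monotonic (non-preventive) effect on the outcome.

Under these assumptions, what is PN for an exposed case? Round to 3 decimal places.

Under exogeneity and monotonicity, PN = (RR − 1) / RR = 1 − 1/RR.
PN = (4.3 − 1) / 4.3 = 3.3 / 4.3 ≈ 0.7674

PN ≈ 0.767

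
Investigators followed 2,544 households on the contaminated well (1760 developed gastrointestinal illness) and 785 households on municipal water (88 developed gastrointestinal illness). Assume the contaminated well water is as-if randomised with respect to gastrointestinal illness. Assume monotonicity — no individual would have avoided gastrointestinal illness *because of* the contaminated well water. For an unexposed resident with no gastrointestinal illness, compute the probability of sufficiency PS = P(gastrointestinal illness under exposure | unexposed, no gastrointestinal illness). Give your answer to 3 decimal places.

p₁ = P(outcome | exposed) = 1760/2544 = 0.69182
p₀ = P(outcome | unexposed) = 88/785 = 0.1121
Under exogeneity and monotonicity, PS = (p₁ − p₀) / (1 − p₀).
PS = (0.69182 − 0.1121) / (1 − 0.1121) = 0.57972 / 0.8879 ≈ 0.6529

PS ≈ 0.653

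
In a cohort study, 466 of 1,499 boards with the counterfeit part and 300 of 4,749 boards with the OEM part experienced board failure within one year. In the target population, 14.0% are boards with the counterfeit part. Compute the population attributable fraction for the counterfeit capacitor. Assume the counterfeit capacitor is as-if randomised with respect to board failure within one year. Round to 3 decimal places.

PAF ≈ 0.354

p₁ = P(outcome | exposed) = 466/1499 = 0.31087
p₀ = P(outcome | unexposed) = 300/4749 = 0.063171
Overall risk P(Y=1) = π·p₁ + (1−π)·p₀ = 0.14×0.31087 + 0.86×0.063171 = 0.09785.
Under exogeneity, PAF = [P(Y=1) − p₀] / P(Y=1).
PAF = (0.09785 − 0.063171) / 0.09785 ≈ 0.3544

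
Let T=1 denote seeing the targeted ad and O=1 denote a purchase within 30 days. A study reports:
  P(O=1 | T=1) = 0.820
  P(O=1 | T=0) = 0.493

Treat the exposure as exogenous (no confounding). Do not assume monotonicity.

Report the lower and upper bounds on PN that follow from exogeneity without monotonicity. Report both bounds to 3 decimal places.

Let p₁ = 0.82, p₀ = 0.493.
Under exogeneity alone the bounds on PN are max{0,(p₁−p₀)/p₁} ≤ PN ≤ min{1,(1−p₀)/p₁}.
  lower = (p₁ − p₀)/p₁ = 0.327 / 0.82 ≈ 0.3988
  upper = min{1, (1 − p₀)/p₁} = 0.507 / 0.82 ≈ 0.6183

0.399 ≤ PN ≤ 0.618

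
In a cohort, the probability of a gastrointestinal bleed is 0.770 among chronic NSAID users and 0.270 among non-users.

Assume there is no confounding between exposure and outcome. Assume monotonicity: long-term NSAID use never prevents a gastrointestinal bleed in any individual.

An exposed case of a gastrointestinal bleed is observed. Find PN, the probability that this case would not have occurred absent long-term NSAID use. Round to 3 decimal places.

PN ≈ 0.649

Let p₁ = 0.77, p₀ = 0.27.
Under exogeneity and monotonicity, PN = (p₁ − p₀) / p₁.
PN = (0.77 − 0.27) / 0.77 = 0.5 / 0.77 ≈ 0.6494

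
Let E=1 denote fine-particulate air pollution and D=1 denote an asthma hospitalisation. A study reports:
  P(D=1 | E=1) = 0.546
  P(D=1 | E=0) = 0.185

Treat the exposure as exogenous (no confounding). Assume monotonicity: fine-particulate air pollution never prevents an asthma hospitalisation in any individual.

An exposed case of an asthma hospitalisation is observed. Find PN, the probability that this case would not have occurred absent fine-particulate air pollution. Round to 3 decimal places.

PN ≈ 0.661

Let p₁ = 0.546, p₀ = 0.185.
Under exogeneity and monotonicity, PN = (p₁ − p₀) / p₁.
PN = (0.546 − 0.185) / 0.546 = 0.361 / 0.546 ≈ 0.6612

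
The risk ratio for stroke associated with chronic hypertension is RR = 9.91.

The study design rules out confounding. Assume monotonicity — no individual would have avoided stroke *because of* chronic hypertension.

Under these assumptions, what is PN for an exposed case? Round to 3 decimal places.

Under exogeneity and monotonicity, PN = (RR − 1) / RR = 1 − 1/RR.
PN = (9.91 − 1) / 9.91 = 8.91 / 9.91 ≈ 0.8991

PN ≈ 0.899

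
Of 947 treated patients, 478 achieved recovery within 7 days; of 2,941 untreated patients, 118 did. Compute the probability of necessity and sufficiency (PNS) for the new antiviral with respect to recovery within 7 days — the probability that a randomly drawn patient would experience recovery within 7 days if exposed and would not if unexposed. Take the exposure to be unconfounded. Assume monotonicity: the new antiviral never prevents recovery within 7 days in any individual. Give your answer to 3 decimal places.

p₁ = P(outcome | exposed) = 478/947 = 0.50475
p₀ = P(outcome | unexposed) = 118/2941 = 0.040122
Under exogeneity and monotonicity, PNS = p₁ − p₀.
PNS = 0.50475 − 0.040122 = 0.46463

PNS ≈ 0.465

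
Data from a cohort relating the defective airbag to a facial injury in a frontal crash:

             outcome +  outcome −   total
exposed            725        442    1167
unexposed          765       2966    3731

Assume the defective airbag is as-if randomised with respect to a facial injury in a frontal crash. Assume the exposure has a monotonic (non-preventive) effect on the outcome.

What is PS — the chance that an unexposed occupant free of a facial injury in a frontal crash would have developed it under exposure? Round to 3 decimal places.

PS ≈ 0.524

p₁ = P(outcome | exposed) = 725/1167 = 0.62125
p₀ = P(outcome | unexposed) = 765/3731 = 0.20504
Under exogeneity and monotonicity, PS = (p₁ − p₀)/(1 − p₀).
PS = (0.62125 − 0.20504) / 0.79496 ≈ 0.5236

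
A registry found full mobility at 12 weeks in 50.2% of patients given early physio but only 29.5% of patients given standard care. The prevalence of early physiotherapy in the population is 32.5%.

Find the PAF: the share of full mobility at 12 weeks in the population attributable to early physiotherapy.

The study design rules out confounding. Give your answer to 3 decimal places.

p₁ = 0.502, p₀ = 0.295.
Overall risk P(Y=1) = π·p₁ + (1−π)·p₀ = 0.325×0.502 + 0.675×0.295 = 0.36228.
Under exogeneity, PAF = [P(Y=1) − p₀] / P(Y=1).
PAF = (0.36228 − 0.295) / 0.36228 ≈ 0.1857

PAF ≈ 0.186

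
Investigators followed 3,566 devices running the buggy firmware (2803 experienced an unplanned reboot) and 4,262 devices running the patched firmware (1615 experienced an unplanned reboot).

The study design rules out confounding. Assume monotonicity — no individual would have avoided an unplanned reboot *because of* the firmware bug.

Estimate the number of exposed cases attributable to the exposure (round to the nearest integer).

p₁ = P(outcome | exposed) = 2803/3566 = 0.78603
p₀ = P(outcome | unexposed) = 1615/4262 = 0.37893
PN = (p₁ − p₀)/p₁ = (0.78603 − 0.37893) / 0.78603 ≈ 0.51792.
Attributable cases ≈ PN × (exposed cases) = 0.51792 × 2803 ≈ 1451.74.

about 1452 cases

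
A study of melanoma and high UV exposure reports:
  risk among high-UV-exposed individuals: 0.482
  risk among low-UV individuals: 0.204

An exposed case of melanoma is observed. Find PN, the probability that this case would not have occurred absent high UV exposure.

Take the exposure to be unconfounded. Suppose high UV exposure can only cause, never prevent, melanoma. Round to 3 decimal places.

Let p₁ = 0.482, p₀ = 0.204.
Under exogeneity and monotonicity, PN = (p₁ − p₀) / p₁.
PN = (0.482 − 0.204) / 0.482 = 0.278 / 0.482 ≈ 0.5768

PN ≈ 0.577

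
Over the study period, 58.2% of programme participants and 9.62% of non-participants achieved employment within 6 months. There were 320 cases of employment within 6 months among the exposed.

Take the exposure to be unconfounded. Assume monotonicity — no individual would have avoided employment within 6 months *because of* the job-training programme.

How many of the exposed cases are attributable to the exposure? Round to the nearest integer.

about 267 cases

p₁ = 0.582, p₀ = 0.0962.
PN = (p₁ − p₀)/p₁ = (0.582 − 0.0962) / 0.582 ≈ 0.83471.
Attributable cases ≈ PN × (exposed cases) = 0.83471 × 320 ≈ 267.11.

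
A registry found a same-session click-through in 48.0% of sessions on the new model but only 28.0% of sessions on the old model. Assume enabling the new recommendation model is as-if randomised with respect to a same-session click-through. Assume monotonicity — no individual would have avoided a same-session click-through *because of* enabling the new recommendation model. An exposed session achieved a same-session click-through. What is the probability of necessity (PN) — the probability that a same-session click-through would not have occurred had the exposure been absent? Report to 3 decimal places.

PN ≈ 0.417

p₁ = 0.48, p₀ = 0.28.
Under exogeneity and monotonicity, PN = (p₁ − p₀) / p₁.
PN = (0.48 − 0.28) / 0.48 = 0.2 / 0.48 ≈ 0.4167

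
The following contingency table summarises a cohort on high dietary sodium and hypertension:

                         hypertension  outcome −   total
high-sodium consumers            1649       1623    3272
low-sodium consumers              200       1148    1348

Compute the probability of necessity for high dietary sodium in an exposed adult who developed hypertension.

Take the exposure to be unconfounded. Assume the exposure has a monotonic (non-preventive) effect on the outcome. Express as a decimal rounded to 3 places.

p₁ = P(outcome | exposed) = 1649/3272 = 0.50397
p₀ = P(outcome | unexposed) = 200/1348 = 0.14837
Under exogeneity and monotonicity, PN = (p₁ − p₀) / p₁.
PN = (0.50397 − 0.14837) / 0.50397 = 0.35561 / 0.50397 ≈ 0.7056

PN ≈ 0.706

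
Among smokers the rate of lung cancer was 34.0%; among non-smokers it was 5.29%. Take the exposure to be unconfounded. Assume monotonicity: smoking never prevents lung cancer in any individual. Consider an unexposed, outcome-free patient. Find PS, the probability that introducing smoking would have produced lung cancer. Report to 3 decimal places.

PS ≈ 0.303

p₁ = 0.34, p₀ = 0.0529.
Under exogeneity and monotonicity, PS = (p₁ − p₀) / (1 − p₀).
PS = (0.34 − 0.0529) / (1 − 0.0529) = 0.2871 / 0.9471 ≈ 0.3031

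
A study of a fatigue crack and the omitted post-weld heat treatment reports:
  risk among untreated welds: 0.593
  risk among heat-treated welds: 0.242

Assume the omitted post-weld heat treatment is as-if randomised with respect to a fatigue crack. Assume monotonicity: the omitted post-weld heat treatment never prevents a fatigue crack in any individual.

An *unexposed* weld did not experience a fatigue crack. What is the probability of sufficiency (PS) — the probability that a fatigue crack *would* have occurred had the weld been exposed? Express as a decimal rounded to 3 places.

Let p₁ = 0.593, p₀ = 0.242.
Under exogeneity and monotonicity, PS = (p₁ − p₀) / (1 − p₀).
PS = (0.593 − 0.242) / (1 − 0.242) = 0.351 / 0.758 ≈ 0.4631

PS ≈ 0.463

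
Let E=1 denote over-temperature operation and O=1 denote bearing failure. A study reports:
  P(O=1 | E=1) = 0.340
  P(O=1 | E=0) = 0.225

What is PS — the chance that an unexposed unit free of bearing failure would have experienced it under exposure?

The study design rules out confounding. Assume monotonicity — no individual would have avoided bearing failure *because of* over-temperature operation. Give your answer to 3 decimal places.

PS ≈ 0.148

Let p₁ = 0.34, p₀ = 0.225.
Under exogeneity and monotonicity, PS = (p₁ − p₀) / (1 − p₀).
PS = (0.34 − 0.225) / (1 − 0.225) = 0.115 / 0.775 ≈ 0.1484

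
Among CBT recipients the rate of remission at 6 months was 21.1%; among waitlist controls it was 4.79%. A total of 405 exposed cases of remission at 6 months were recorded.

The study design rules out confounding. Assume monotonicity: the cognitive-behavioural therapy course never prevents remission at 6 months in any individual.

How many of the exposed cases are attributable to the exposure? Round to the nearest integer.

about 313 cases

p₁ = 0.211, p₀ = 0.0479.
PN = (p₁ − p₀)/p₁ = (0.211 − 0.0479) / 0.211 ≈ 0.77299.
Attributable cases ≈ PN × (exposed cases) = 0.77299 × 405 ≈ 313.06.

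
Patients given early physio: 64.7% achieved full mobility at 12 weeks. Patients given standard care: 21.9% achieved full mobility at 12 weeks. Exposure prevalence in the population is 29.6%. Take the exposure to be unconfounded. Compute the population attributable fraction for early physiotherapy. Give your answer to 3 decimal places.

PAF ≈ 0.366

p₁ = 0.647, p₀ = 0.219.
Overall risk P(Y=1) = π·p₁ + (1−π)·p₀ = 0.296×0.647 + 0.704×0.219 = 0.34569.
Under exogeneity, PAF = [P(Y=1) − p₀] / P(Y=1).
PAF = (0.34569 − 0.219) / 0.34569 ≈ 0.3665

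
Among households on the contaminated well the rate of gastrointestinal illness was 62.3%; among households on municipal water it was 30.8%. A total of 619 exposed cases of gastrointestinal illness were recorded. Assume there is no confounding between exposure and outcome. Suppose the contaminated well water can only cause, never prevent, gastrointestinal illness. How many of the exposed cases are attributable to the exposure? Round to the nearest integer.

about 313 cases

p₁ = 0.623, p₀ = 0.308.
PN = (p₁ − p₀)/p₁ = (0.623 − 0.308) / 0.623 ≈ 0.50562.
Attributable cases ≈ PN × (exposed cases) = 0.50562 × 619 ≈ 312.98.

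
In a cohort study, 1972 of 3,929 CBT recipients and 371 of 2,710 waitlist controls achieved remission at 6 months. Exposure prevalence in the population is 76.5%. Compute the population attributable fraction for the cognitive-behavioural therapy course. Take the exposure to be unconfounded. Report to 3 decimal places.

p₁ = P(outcome | exposed) = 1972/3929 = 0.50191
p₀ = P(outcome | unexposed) = 371/2710 = 0.1369
Overall risk P(Y=1) = π·p₁ + (1−π)·p₀ = 0.765×0.50191 + 0.235×0.1369 = 0.41613.
Under exogeneity, PAF = [P(Y=1) − p₀] / P(Y=1).
PAF = (0.41613 − 0.1369) / 0.41613 ≈ 0.6710

PAF ≈ 0.671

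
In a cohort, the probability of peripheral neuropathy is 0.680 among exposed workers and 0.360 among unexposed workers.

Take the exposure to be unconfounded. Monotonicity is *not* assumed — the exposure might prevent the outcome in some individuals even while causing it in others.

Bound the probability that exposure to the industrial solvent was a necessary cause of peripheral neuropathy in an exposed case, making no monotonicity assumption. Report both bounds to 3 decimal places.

0.471 ≤ PN ≤ 0.941

Let p₁ = 0.68, p₀ = 0.36.
Under exogeneity alone the bounds on PN are max{0,(p₁−p₀)/p₁} ≤ PN ≤ min{1,(1−p₀)/p₁}.
  lower = (p₁ − p₀)/p₁ = 0.32 / 0.68 ≈ 0.4706
  upper = min{1, (1 − p₀)/p₁} = 0.64 / 0.68 ≈ 0.9412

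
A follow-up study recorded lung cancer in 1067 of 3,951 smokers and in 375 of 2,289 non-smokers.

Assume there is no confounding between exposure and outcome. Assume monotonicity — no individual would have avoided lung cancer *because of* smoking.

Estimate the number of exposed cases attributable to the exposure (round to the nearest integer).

about 420 cases

p₁ = P(outcome | exposed) = 1067/3951 = 0.27006
p₀ = P(outcome | unexposed) = 375/2289 = 0.16383
PN = (p₁ − p₀)/p₁ = (0.27006 − 0.16383) / 0.27006 ≈ 0.39336.
Attributable cases ≈ PN × (exposed cases) = 0.39336 × 1067 ≈ 419.72.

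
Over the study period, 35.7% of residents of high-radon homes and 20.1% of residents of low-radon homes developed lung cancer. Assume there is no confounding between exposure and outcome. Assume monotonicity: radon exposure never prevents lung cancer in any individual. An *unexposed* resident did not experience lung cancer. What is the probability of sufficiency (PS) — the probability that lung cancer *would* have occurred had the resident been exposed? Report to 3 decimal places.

p₁ = 0.357, p₀ = 0.201.
Under exogeneity and monotonicity, PS = (p₁ − p₀) / (1 − p₀).
PS = (0.357 − 0.201) / (1 − 0.201) = 0.156 / 0.799 ≈ 0.1952

PS ≈ 0.195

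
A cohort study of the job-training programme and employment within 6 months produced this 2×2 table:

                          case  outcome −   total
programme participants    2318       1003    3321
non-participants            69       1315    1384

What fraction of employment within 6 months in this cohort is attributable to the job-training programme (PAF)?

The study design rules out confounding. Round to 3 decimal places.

p₁ = P(outcome | exposed) = 2318/3321 = 0.69798
p₀ = P(outcome | unexposed) = 69/1384 = 0.049855
Exposure prevalence π = 3321/4705 = 0.70584; overall risk P(Y=1) = 0.50733.
Under exogeneity, PAF = [P(Y=1) − p₀]/P(Y=1).
PAF = (0.50733 − 0.049855) / 0.50733 ≈ 0.9017

PAF ≈ 0.902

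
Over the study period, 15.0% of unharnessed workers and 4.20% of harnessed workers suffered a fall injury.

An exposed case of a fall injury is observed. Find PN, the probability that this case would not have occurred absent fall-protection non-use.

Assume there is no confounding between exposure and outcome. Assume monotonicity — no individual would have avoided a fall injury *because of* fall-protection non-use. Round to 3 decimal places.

PN ≈ 0.720

p₁ = 0.15, p₀ = 0.042.
Under exogeneity and monotonicity, PN = (p₁ − p₀) / p₁.
PN = (0.15 − 0.042) / 0.15 = 0.108 / 0.15 ≈ 0.7200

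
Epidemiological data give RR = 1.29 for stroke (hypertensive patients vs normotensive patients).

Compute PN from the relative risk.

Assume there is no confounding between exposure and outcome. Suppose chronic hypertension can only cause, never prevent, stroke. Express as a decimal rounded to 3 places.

PN ≈ 0.225

Under exogeneity and monotonicity, PN = (RR − 1) / RR = 1 − 1/RR.
PN = (1.29 − 1) / 1.29 = 0.29 / 1.29 ≈ 0.2248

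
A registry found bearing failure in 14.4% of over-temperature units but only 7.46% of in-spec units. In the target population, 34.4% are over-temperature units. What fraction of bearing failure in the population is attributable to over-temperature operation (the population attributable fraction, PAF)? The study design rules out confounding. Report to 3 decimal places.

p₁ = 0.144, p₀ = 0.0746.
Overall risk P(Y=1) = π·p₁ + (1−π)·p₀ = 0.344×0.144 + 0.656×0.0746 = 0.098474.
Under exogeneity, PAF = [P(Y=1) − p₀] / P(Y=1).
PAF = (0.098474 − 0.0746) / 0.098474 ≈ 0.2424

PAF ≈ 0.242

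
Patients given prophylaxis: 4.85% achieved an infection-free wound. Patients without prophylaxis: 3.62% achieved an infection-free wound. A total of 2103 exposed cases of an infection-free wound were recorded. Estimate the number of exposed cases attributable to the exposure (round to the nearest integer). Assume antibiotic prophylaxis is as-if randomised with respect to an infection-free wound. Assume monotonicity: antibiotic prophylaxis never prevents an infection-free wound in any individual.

about 533 cases

p₁ = 0.0485, p₀ = 0.0362.
PN = (p₁ − p₀)/p₁ = (0.0485 − 0.0362) / 0.0485 ≈ 0.25361.
Attributable cases ≈ PN × (exposed cases) = 0.25361 × 2103 ≈ 533.34.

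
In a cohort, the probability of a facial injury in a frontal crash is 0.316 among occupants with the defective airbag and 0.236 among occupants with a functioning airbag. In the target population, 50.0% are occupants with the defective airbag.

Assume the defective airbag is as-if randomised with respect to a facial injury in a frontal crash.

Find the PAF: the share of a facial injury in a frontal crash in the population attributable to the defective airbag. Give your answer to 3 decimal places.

PAF ≈ 0.145

Let p₁ = 0.316, p₀ = 0.236.
Overall risk P(Y=1) = π·p₁ + (1−π)·p₀ = 0.5×0.316 + 0.5×0.236 = 0.276.
Under exogeneity, PAF = [P(Y=1) − p₀] / P(Y=1).
PAF = (0.276 − 0.236) / 0.276 ≈ 0.1449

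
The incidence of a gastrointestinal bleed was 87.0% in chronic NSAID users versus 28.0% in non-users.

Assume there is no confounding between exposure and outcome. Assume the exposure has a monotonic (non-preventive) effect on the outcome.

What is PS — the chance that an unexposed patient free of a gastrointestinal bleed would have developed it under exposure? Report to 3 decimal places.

p₁ = 0.87, p₀ = 0.28.
Under exogeneity and monotonicity, PS = (p₁ − p₀) / (1 − p₀).
PS = (0.87 − 0.28) / (1 − 0.28) = 0.59 / 0.72 ≈ 0.8194

PS ≈ 0.819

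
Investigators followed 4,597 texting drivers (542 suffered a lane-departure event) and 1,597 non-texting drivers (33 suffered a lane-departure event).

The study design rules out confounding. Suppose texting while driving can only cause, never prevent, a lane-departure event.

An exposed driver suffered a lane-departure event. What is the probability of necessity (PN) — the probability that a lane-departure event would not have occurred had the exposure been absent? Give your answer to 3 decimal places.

p₁ = P(outcome | exposed) = 542/4597 = 0.1179
p₀ = P(outcome | unexposed) = 33/1597 = 0.020664
Under exogeneity and monotonicity, PN = (p₁ − p₀) / p₁.
PN = (0.1179 − 0.020664) / 0.1179 = 0.097239 / 0.1179 ≈ 0.8247

PN ≈ 0.825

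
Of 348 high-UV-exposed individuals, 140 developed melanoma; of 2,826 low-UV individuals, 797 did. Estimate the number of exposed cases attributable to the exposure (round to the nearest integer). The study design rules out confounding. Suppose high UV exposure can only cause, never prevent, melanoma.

p₁ = P(outcome | exposed) = 140/348 = 0.4023
p₀ = P(outcome | unexposed) = 797/2826 = 0.28202
PN = (p₁ − p₀)/p₁ = (0.4023 − 0.28202) / 0.4023 ≈ 0.29897.
Attributable cases ≈ PN × (exposed cases) = 0.29897 × 140 ≈ 41.86.

about 42 cases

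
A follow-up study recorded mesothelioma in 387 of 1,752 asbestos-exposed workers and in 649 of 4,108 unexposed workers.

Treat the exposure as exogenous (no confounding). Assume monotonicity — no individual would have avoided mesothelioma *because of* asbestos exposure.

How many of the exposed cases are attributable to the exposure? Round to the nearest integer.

about 110 cases

p₁ = P(outcome | exposed) = 387/1752 = 0.22089
p₀ = P(outcome | unexposed) = 649/4108 = 0.15798
PN = (p₁ − p₀)/p₁ = (0.22089 − 0.15798) / 0.22089 ≈ 0.28478.
Attributable cases ≈ PN × (exposed cases) = 0.28478 × 387 ≈ 110.21.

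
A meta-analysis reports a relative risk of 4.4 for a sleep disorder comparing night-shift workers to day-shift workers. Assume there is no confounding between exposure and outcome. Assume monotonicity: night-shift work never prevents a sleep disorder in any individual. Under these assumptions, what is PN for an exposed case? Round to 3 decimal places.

PN ≈ 0.773

Under exogeneity and monotonicity, PN = (RR − 1) / RR = 1 − 1/RR.
PN = (4.4 − 1) / 4.4 = 3.4 / 4.4 ≈ 0.7727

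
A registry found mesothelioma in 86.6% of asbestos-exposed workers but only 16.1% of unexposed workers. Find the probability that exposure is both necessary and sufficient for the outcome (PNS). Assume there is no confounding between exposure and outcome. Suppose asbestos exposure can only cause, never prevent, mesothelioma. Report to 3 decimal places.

PNS ≈ 0.705

p₁ = 0.866, p₀ = 0.161.
Under exogeneity and monotonicity, PNS = p₁ − p₀.
PNS = 0.866 − 0.161 = 0.705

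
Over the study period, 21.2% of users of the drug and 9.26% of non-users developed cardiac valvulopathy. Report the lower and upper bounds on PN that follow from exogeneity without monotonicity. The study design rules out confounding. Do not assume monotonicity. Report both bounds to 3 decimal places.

0.563 ≤ PN ≤ 1.000

p₁ = 0.212, p₀ = 0.0926.
Under exogeneity alone the bounds on PN are max{0,(p₁−p₀)/p₁} ≤ PN ≤ min{1,(1−p₀)/p₁}.
  lower = (p₁ − p₀)/p₁ = 0.1194 / 0.212 ≈ 0.5632
  upper = min{1, (1 − p₀)/p₁} = 0.9074 / 0.212 ≈ 4.2802 → capped at 1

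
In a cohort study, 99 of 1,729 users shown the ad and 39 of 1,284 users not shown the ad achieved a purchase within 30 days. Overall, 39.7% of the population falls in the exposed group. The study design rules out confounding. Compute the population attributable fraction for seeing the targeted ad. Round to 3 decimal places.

PAF ≈ 0.260

p₁ = P(outcome | exposed) = 99/1729 = 0.057259
p₀ = P(outcome | unexposed) = 39/1284 = 0.030374
Overall risk P(Y=1) = π·p₁ + (1−π)·p₀ = 0.397×0.057259 + 0.603×0.030374 = 0.041047.
Under exogeneity, PAF = [P(Y=1) − p₀] / P(Y=1).
PAF = (0.041047 − 0.030374) / 0.041047 ≈ 0.2600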